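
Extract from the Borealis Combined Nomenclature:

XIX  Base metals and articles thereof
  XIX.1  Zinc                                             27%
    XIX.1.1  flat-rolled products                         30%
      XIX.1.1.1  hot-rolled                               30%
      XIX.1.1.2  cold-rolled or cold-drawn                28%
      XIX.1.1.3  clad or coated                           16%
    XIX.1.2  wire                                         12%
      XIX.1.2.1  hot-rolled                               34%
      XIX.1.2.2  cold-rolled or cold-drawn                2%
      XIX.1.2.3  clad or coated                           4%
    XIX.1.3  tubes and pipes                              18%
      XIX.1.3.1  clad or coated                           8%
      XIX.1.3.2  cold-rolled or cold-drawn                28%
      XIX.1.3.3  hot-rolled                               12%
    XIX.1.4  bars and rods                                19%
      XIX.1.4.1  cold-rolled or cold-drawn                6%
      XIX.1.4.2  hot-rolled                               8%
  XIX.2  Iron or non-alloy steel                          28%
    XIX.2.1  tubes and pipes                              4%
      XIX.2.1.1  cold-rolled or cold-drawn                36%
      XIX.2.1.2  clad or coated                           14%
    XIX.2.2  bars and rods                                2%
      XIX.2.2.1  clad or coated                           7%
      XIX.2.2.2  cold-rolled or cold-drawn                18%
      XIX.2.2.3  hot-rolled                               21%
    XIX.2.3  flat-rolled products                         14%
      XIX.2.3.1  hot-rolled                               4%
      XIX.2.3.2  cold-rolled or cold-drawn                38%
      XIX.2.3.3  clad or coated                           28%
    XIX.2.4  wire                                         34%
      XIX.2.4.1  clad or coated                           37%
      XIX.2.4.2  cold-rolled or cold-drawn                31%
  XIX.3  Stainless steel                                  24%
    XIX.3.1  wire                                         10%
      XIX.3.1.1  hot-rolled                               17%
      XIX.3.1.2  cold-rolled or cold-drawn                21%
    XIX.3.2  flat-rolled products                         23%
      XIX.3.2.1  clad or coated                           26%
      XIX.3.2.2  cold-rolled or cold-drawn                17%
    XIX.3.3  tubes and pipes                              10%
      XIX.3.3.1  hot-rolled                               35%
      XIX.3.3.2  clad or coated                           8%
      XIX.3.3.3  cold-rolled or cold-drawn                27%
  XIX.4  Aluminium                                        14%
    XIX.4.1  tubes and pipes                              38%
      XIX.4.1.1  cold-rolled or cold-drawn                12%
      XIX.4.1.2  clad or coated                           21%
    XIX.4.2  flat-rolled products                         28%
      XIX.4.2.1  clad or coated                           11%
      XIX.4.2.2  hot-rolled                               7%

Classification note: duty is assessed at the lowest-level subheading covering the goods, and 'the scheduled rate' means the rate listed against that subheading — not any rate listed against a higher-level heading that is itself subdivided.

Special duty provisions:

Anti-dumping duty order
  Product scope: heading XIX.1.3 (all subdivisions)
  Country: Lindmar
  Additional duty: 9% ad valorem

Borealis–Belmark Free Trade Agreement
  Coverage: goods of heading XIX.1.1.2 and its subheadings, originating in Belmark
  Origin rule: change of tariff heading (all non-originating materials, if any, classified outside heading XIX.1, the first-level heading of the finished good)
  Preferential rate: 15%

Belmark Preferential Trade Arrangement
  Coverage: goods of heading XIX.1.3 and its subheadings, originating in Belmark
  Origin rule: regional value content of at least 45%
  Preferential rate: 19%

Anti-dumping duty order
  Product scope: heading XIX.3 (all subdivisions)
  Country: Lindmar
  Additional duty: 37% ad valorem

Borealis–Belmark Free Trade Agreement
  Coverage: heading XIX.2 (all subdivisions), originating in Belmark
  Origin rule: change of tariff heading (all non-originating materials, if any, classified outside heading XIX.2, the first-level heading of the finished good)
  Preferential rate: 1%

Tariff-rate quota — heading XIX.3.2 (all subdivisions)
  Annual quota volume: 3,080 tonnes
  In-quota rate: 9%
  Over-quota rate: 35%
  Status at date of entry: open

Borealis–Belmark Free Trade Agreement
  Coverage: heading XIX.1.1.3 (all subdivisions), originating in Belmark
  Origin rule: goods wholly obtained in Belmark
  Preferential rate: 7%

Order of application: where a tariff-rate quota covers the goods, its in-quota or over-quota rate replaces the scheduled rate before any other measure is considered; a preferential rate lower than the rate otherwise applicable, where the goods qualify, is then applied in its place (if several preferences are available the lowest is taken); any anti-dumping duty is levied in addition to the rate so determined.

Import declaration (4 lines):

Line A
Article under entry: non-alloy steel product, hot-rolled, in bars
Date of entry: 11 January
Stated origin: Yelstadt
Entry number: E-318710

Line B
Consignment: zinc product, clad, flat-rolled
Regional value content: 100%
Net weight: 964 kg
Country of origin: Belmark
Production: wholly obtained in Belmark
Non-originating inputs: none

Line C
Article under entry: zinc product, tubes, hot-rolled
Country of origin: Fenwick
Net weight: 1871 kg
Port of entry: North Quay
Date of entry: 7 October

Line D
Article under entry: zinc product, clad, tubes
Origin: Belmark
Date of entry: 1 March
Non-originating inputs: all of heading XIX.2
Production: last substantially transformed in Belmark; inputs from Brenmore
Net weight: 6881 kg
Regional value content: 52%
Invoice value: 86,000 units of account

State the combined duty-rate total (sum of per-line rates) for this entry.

48%

Line A: non-alloy steel → XIX.2; in bars → XIX.2.2; hot-rolled → XIX.2.2.3. Scheduled 21%. No special measure applies. → 21%.
Line B: zinc → XIX.1; flat-rolled → XIX.1.1; clad → XIX.1.1.3. Scheduled 16%. Belmark agreement on XIX.1.1.2: XIX.1.1.3 not covered; Belmark agreement on XIX.1.3: XIX.1.1.3 not covered; Belmark agreement on XIX.2: XIX.1.1.3 not covered; Belmark agreement on XIX.1.1.3: wholly obtained → 7% available; preferential 7%. → 7%.
Line C: zinc → XIX.1; tubes → XIX.1.3; hot-rolled → XIX.1.3.3. Scheduled 12%. No special measure applies. → 12%.
Line D: zinc → XIX.1; tubes → XIX.1.3; clad → XIX.1.3.1. Scheduled 8%. Belmark agreement on XIX.1.1.2: XIX.1.3.1 not covered; Belmark agreement on XIX.1.3: RVC ≥ 45% → 19% available; Belmark agreement on XIX.2: XIX.1.3.1 not covered; Belmark agreement on XIX.1.1.3: XIX.1.3.1 not covered; preference 19% not lower than 8% → no reduction. → 8%.
Sum: 21% + 7% + 12% + 8% = 48%.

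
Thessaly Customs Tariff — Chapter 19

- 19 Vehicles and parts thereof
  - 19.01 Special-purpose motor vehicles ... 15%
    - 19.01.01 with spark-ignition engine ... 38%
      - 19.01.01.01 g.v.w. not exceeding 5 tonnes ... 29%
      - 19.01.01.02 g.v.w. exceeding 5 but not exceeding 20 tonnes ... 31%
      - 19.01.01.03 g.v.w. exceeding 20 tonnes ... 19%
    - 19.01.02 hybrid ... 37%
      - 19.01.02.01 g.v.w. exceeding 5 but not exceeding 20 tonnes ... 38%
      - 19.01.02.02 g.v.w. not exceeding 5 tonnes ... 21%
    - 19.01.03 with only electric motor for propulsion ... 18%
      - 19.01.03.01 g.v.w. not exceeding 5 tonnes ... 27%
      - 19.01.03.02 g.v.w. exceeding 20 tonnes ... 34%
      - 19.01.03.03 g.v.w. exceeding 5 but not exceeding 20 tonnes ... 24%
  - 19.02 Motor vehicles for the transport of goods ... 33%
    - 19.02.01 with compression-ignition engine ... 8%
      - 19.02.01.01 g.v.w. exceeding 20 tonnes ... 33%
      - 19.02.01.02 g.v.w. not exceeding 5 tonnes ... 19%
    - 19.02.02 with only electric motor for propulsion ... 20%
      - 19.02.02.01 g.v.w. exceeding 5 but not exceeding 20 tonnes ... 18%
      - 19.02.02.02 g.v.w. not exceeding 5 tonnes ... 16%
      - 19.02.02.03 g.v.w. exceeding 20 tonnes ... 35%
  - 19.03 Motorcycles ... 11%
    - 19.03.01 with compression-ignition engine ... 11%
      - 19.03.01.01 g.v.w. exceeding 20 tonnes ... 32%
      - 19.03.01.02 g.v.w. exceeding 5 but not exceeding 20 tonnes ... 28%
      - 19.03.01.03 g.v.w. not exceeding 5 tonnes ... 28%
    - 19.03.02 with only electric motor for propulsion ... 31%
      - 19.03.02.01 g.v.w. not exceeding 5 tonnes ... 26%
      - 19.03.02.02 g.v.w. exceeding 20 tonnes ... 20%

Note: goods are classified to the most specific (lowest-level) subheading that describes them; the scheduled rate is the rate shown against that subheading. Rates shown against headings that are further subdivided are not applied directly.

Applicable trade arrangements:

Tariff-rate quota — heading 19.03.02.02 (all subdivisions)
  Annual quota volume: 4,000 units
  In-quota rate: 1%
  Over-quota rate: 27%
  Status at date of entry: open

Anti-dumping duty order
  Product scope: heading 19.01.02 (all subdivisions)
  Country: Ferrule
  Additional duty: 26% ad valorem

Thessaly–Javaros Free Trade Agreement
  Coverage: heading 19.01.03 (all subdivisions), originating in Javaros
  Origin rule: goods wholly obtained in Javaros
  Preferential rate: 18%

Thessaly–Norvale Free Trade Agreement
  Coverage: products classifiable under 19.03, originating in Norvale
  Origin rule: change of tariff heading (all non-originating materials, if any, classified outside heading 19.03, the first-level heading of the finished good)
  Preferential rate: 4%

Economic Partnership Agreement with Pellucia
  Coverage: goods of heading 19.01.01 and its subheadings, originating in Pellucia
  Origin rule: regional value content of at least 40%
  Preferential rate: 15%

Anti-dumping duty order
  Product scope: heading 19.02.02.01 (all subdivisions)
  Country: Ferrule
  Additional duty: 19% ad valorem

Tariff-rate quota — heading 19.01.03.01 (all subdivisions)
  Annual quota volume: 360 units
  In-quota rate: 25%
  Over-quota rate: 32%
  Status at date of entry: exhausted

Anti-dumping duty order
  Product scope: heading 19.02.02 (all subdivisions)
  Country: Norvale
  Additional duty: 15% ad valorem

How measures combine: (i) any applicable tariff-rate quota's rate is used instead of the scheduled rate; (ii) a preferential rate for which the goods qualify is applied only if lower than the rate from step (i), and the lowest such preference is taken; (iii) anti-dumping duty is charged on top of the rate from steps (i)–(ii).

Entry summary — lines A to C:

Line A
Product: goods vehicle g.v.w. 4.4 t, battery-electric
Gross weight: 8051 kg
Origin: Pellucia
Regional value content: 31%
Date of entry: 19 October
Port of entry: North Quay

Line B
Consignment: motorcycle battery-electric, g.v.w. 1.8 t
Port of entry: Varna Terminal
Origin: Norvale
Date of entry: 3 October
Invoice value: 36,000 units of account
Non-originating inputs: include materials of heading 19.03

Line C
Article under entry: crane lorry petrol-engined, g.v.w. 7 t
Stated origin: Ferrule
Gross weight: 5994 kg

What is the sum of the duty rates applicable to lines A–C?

Line A: goods vehicle → 19.02; battery-electric → 19.02.02; g.v.w. 4.4 t → 19.02.02.02. Scheduled 16%. Pellucia agreement on 19.01.01: 19.02.02.02 not covered. → 16%.
Line B: motorcycle → 19.03; battery-electric → 19.03.02; g.v.w. 1.8 t → 19.03.02.01. Scheduled 26%. Norvale agreement on 19.03: CTH not met. → 26%.
Line C: crane lorry → 19.01; petrol-engined → 19.01.01; g.v.w. 7 t → 19.01.01.02. Scheduled 31%. No special measure applies. → 31%.
Sum: 16% + 26% + 31% = 73%.

73%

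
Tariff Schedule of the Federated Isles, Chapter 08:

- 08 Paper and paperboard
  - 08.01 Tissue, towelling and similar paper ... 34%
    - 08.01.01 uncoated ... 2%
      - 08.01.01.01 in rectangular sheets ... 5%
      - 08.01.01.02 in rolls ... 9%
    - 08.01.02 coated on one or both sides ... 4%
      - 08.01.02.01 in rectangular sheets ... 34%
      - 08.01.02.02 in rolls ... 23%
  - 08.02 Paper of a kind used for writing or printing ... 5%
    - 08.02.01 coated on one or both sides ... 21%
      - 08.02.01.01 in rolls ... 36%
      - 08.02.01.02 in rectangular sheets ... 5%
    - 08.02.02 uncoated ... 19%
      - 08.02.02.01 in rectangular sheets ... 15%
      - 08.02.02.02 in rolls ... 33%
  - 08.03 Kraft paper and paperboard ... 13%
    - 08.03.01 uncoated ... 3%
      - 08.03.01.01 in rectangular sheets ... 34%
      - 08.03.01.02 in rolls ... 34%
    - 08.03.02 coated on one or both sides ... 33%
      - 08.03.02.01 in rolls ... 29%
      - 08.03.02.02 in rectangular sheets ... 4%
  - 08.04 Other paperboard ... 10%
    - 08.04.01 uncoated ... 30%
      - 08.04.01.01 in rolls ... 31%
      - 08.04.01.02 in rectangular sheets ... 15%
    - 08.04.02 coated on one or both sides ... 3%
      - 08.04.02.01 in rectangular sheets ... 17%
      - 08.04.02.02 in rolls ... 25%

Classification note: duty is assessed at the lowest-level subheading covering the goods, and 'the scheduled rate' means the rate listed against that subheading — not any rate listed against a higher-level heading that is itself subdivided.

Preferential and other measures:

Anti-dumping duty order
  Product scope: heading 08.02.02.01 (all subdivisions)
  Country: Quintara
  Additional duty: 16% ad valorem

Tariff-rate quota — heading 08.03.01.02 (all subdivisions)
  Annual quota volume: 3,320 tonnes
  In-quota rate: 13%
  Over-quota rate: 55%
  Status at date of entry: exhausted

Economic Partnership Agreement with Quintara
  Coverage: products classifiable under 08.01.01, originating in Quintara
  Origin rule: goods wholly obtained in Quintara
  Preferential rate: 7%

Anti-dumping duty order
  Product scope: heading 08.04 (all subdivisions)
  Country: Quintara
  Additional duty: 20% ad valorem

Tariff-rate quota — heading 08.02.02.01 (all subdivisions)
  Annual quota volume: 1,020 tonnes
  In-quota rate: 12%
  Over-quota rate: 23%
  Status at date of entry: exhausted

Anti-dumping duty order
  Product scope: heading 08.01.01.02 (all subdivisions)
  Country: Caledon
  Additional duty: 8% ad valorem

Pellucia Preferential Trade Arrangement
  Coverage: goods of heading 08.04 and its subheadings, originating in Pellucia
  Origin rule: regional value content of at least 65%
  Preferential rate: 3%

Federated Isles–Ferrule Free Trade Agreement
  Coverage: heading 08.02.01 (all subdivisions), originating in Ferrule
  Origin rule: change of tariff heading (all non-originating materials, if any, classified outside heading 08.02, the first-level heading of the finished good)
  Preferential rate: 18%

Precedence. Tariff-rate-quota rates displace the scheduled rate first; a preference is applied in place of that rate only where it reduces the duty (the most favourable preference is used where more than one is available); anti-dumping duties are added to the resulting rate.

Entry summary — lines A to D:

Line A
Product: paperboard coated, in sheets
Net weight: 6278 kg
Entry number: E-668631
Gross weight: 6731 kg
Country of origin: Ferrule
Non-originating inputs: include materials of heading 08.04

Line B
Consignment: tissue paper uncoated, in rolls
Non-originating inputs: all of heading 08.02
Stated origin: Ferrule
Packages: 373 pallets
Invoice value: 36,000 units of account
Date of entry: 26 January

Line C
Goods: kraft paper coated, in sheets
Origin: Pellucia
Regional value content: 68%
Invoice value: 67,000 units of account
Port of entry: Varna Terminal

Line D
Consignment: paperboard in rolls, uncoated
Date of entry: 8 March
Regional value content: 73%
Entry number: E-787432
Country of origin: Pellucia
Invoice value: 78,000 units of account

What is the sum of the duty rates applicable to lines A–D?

Line A: paperboard → 08.04; coated → 08.04.02; in sheets → 08.04.02.01. Scheduled 17%. Ferrule agreement on 08.02.01: 08.04.02.01 not covered. → 17%.
Line B: tissue paper → 08.01; uncoated → 08.01.01; in rolls → 08.01.01.02. Scheduled 9%. Ferrule agreement on 08.02.01: 08.01.01.02 not covered. → 9%.
Line C: kraft paper → 08.03; coated → 08.03.02; in sheets → 08.03.02.02. Scheduled 4%. Pellucia agreement on 08.04: 08.03.02.02 not covered. → 4%.
Line D: paperboard → 08.04; uncoated → 08.04.01; in rolls → 08.04.01.01. Scheduled 31%. Pellucia agreement on 08.04: RVC ≥ 65% → 3% available; preferential 3%. → 3%.
Sum: 17% + 9% + 4% + 3% = 33%.

33%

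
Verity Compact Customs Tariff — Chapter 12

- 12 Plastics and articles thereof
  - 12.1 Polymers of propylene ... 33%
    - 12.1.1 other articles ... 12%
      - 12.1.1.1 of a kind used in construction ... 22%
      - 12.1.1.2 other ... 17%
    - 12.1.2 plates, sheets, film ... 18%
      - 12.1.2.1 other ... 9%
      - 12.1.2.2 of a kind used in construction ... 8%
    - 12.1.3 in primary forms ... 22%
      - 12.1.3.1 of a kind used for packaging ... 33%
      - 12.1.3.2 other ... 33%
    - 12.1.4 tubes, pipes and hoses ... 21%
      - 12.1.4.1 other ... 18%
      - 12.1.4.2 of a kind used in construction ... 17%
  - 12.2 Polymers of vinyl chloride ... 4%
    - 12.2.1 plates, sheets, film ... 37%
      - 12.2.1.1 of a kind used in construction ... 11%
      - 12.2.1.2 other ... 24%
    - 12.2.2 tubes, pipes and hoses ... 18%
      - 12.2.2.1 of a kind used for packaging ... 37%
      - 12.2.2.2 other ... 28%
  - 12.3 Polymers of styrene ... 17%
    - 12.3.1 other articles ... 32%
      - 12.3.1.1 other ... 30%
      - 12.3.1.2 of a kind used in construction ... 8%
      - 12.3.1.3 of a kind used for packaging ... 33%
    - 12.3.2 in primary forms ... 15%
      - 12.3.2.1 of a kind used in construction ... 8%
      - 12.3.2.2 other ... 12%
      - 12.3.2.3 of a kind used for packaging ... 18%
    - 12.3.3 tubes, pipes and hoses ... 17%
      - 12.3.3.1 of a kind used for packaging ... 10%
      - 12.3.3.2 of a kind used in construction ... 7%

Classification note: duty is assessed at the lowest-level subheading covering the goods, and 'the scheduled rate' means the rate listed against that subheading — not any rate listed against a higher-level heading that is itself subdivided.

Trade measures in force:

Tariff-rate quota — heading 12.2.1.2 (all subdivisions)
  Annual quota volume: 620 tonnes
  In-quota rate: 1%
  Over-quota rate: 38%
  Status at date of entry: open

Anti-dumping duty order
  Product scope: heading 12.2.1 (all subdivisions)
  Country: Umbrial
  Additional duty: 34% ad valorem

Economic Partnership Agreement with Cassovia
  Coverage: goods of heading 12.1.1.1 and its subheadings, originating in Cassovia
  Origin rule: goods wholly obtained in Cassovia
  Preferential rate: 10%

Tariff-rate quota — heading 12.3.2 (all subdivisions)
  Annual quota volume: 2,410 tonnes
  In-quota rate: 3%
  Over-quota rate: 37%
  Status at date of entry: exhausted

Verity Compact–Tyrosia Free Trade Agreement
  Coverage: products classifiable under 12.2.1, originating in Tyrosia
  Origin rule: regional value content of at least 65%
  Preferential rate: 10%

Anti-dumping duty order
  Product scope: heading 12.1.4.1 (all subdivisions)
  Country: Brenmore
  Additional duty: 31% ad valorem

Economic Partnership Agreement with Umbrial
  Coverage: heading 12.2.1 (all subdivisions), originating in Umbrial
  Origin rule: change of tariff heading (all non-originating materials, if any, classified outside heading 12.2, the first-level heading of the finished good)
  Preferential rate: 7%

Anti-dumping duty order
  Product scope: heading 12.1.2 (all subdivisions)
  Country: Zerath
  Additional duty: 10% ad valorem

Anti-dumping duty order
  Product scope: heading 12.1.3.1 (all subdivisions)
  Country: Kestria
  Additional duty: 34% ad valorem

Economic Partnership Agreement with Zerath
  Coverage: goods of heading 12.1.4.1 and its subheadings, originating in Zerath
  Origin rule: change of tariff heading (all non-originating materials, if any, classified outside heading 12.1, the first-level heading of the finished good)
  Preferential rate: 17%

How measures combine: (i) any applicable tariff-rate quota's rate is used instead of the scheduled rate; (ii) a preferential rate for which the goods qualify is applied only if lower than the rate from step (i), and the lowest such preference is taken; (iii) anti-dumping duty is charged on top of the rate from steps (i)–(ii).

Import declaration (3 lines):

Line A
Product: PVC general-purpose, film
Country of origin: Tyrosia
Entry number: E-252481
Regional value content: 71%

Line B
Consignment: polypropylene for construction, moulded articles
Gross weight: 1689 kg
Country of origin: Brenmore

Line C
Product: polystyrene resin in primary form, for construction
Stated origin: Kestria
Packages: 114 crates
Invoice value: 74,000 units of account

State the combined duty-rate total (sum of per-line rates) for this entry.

60%

Line A: PVC → 12.2; film → 12.2.1; general-purpose → 12.2.1.2. Scheduled 24%. quota on 12.2.1.2 open → in-quota 1%; Tyrosia agreement on 12.2.1: RVC ≥ 65% → 10% available; preference 10% not lower than 1% → no reduction. → 1%.
Line B: polypropylene → 12.1; moulded articles → 12.1.1; for construction → 12.1.1.1. Scheduled 22%. No special measure applies. → 22%.
Line C: polystyrene → 12.3; resin in primary form → 12.3.2; for construction → 12.3.2.1. Scheduled 8%. quota on 12.3.2 exhausted → over-quota 37%. → 37%.
Sum: 1% + 22% + 37% = 60%.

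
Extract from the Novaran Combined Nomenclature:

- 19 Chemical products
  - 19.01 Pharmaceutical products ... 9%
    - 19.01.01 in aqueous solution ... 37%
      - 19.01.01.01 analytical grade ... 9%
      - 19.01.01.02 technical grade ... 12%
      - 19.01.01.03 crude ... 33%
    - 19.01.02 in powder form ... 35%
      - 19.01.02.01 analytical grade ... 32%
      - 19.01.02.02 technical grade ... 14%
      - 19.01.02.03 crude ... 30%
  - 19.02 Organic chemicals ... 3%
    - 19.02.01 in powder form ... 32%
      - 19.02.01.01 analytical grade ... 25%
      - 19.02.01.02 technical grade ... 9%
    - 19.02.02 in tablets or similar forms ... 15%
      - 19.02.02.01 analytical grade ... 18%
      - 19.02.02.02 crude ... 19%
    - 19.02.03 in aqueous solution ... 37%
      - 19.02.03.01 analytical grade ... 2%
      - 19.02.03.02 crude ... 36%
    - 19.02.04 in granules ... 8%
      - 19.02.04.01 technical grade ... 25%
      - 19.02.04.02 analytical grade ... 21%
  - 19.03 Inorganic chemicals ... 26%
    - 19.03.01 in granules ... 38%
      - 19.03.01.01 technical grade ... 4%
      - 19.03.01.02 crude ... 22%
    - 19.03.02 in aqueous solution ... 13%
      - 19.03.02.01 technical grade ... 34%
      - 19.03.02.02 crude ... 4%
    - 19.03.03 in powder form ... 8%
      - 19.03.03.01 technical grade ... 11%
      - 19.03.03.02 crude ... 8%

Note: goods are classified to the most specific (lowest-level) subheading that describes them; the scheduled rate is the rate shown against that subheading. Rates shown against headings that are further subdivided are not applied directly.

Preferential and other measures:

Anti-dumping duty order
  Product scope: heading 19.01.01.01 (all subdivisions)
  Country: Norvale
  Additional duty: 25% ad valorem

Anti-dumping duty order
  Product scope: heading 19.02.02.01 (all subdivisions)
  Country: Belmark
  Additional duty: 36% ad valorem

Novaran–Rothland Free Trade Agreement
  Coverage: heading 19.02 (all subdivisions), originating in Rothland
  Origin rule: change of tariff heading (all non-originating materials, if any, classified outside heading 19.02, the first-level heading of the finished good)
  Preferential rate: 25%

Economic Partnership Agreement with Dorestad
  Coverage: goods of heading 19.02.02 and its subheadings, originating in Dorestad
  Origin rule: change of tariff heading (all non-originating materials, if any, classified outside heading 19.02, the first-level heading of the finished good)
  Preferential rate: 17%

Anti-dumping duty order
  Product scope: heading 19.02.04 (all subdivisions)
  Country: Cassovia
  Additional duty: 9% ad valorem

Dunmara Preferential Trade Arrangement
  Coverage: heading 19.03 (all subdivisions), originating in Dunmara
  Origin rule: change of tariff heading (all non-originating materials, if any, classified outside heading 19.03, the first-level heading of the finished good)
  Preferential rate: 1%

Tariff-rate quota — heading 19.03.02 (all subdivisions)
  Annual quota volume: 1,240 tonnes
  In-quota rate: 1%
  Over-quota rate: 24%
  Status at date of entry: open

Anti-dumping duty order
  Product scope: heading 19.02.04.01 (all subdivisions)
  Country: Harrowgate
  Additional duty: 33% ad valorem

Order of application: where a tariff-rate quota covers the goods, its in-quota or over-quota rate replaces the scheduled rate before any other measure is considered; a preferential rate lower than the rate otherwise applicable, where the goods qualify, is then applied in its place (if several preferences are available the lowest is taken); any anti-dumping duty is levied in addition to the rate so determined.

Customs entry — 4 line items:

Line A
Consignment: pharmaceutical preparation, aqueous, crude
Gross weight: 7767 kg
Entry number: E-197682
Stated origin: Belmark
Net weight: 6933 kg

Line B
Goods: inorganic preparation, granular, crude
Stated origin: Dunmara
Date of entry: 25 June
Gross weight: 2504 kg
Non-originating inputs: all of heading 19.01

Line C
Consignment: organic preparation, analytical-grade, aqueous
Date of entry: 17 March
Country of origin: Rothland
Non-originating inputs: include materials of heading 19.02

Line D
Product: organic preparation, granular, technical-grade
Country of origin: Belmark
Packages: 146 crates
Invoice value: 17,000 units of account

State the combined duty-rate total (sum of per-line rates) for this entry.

61%

Line A: pharmaceutical → 19.01; aqueous → 19.01.01; crude → 19.01.01.03. Scheduled 33%. No special measure applies. → 33%.
Line B: inorganic → 19.03; granular → 19.03.01; crude → 19.03.01.02. Scheduled 22%. Dunmara agreement on 19.03: CTH met → 1% available; preferential 1%. → 1%.
Line C: organic → 19.02; aqueous → 19.02.03; analytical-grade → 19.02.03.01. Scheduled 2%. Rothland agreement on 19.02: CTH not met. → 2%.
Line D: organic → 19.02; granular → 19.02.04; technical-grade → 19.02.04.01. Scheduled 25%. No special measure applies. → 25%.
Sum: 33% + 1% + 2% + 25% = 61%.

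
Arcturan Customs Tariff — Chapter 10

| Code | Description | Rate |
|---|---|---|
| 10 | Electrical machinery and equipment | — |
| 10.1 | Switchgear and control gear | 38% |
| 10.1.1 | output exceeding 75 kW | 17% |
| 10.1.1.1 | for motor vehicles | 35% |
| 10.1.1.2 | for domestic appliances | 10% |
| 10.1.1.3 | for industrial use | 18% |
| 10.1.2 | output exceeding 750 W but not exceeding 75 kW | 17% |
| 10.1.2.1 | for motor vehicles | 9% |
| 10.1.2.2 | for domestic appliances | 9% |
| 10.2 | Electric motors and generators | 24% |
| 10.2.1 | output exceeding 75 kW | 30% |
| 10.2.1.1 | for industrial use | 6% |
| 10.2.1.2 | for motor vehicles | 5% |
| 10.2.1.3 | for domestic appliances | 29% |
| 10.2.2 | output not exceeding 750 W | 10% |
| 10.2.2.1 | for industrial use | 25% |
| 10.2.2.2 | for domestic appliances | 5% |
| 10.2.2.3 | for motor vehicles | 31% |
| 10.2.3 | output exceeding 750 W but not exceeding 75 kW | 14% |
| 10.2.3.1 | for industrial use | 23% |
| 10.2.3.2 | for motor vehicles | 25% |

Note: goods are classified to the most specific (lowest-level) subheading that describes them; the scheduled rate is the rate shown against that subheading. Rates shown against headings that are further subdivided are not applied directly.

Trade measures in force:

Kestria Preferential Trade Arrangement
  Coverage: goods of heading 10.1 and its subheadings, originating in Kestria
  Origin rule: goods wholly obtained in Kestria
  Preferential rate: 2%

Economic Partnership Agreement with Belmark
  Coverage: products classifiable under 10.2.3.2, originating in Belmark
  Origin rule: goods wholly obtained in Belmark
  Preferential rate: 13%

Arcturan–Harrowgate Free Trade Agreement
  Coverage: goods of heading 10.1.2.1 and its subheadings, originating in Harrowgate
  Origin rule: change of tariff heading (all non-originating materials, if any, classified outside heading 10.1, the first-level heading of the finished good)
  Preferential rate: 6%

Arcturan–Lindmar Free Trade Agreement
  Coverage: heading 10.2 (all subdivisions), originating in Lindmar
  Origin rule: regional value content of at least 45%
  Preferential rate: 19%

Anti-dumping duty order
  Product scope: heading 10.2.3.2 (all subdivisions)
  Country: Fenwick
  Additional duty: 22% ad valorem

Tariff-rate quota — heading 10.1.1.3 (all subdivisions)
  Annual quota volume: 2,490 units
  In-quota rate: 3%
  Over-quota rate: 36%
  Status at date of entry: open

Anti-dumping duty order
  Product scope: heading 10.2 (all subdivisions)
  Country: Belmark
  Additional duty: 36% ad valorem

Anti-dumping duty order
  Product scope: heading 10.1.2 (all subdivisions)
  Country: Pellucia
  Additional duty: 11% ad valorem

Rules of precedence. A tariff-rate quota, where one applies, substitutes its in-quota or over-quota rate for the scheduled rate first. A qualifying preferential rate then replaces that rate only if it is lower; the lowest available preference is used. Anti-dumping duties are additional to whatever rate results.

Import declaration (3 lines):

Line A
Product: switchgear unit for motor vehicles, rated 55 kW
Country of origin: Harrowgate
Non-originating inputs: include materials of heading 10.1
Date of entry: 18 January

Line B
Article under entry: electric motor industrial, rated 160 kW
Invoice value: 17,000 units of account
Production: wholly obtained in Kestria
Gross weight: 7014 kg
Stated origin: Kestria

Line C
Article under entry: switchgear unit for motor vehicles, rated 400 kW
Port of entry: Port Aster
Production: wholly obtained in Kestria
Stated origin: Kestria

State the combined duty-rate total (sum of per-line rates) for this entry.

17%

Line A: switchgear unit → 10.1; rated 55 kW → 10.1.2; for motor vehicles → 10.1.2.1. Scheduled 9%. Harrowgate agreement on 10.1.2.1: CTH not met. → 9%.
Line B: electric motor → 10.2; rated 160 kW → 10.2.1; industrial → 10.2.1.1. Scheduled 6%. Kestria agreement on 10.1: 10.2.1.1 not covered. → 6%.
Line C: switchgear unit → 10.1; rated 400 kW → 10.1.1; for motor vehicles → 10.1.1.1. Scheduled 35%. Kestria agreement on 10.1: wholly obtained → 2% available; preferential 2%. → 2%.
Sum: 9% + 6% + 2% = 17%.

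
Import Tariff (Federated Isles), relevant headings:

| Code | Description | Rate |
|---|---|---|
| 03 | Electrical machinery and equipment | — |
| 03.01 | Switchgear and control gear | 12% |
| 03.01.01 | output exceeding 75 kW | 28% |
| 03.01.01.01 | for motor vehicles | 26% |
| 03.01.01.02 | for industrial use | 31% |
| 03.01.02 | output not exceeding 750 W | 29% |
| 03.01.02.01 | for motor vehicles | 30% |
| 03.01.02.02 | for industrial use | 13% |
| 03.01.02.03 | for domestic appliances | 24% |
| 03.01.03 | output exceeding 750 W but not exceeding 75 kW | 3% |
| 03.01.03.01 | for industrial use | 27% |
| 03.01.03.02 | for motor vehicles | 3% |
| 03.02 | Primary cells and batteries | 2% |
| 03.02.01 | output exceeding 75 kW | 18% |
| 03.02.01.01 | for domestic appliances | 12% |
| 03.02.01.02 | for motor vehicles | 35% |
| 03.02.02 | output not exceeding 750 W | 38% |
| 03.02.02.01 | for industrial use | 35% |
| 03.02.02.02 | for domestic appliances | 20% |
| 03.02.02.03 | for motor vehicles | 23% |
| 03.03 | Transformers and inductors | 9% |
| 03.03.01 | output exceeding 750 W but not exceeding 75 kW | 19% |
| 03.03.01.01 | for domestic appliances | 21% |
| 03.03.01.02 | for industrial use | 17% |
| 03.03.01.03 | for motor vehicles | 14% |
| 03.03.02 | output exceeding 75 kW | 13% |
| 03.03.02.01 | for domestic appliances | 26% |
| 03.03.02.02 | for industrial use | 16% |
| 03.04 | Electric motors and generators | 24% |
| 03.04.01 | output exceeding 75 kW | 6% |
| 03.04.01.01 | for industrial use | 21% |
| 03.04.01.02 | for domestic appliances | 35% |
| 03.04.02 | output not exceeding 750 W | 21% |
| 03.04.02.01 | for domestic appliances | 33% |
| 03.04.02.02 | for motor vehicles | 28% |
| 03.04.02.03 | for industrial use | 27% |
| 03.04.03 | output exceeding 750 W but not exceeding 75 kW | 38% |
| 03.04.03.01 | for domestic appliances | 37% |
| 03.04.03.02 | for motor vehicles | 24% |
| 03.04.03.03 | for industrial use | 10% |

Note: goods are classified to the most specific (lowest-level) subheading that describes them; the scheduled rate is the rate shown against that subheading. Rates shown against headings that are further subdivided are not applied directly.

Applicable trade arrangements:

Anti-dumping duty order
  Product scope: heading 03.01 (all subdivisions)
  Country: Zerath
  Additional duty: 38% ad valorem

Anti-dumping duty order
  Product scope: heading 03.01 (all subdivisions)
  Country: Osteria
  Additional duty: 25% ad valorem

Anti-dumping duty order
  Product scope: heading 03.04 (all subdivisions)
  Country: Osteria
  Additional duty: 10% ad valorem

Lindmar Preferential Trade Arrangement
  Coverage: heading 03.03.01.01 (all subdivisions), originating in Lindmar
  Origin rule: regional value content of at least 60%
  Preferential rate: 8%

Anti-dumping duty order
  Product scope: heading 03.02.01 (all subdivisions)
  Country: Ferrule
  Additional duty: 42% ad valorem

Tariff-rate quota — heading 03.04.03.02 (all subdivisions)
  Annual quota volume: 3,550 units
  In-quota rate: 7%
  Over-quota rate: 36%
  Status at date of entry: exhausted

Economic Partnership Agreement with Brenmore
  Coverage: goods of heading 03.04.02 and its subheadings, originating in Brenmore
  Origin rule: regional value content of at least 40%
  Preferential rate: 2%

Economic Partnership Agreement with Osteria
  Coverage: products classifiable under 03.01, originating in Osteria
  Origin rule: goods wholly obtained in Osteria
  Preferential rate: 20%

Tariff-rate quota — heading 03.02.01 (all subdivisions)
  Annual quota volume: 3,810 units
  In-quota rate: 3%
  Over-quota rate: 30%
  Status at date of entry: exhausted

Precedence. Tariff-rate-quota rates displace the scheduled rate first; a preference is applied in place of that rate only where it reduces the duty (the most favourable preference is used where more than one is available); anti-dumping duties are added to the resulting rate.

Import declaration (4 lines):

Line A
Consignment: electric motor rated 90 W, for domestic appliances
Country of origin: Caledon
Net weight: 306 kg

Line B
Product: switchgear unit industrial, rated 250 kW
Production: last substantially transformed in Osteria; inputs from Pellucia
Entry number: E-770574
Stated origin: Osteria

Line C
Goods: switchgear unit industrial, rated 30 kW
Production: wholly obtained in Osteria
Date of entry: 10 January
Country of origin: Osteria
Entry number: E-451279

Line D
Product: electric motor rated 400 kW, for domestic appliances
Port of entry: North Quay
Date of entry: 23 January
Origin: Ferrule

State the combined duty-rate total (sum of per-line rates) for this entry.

Line A: electric motor → 03.04; rated 90 W → 03.04.02; for domestic appliances → 03.04.02.01. Scheduled 33%. No special measure applies. → 33%.
Line B: switchgear unit → 03.01; rated 250 kW → 03.01.01; industrial → 03.01.01.02. Scheduled 31%. Osteria agreement on 03.01: not wholly obtained; anti-dumping (Osteria, 03.01): +25%; total 31% + 25% = 56%. → 56%.
Line C: switchgear unit → 03.01; rated 30 kW → 03.01.03; industrial → 03.01.03.01. Scheduled 27%. Osteria agreement on 03.01: wholly obtained → 20% available; preferential 20%; anti-dumping (Osteria, 03.01): +25%; total 20% + 25% = 45%. → 45%.
Line D: electric motor → 03.04; rated 400 kW → 03.04.01; for domestic appliances → 03.04.01.02. Scheduled 35%. No special measure applies. → 35%.
Sum: 33% + 56% + 45% + 35% = 169%.

169%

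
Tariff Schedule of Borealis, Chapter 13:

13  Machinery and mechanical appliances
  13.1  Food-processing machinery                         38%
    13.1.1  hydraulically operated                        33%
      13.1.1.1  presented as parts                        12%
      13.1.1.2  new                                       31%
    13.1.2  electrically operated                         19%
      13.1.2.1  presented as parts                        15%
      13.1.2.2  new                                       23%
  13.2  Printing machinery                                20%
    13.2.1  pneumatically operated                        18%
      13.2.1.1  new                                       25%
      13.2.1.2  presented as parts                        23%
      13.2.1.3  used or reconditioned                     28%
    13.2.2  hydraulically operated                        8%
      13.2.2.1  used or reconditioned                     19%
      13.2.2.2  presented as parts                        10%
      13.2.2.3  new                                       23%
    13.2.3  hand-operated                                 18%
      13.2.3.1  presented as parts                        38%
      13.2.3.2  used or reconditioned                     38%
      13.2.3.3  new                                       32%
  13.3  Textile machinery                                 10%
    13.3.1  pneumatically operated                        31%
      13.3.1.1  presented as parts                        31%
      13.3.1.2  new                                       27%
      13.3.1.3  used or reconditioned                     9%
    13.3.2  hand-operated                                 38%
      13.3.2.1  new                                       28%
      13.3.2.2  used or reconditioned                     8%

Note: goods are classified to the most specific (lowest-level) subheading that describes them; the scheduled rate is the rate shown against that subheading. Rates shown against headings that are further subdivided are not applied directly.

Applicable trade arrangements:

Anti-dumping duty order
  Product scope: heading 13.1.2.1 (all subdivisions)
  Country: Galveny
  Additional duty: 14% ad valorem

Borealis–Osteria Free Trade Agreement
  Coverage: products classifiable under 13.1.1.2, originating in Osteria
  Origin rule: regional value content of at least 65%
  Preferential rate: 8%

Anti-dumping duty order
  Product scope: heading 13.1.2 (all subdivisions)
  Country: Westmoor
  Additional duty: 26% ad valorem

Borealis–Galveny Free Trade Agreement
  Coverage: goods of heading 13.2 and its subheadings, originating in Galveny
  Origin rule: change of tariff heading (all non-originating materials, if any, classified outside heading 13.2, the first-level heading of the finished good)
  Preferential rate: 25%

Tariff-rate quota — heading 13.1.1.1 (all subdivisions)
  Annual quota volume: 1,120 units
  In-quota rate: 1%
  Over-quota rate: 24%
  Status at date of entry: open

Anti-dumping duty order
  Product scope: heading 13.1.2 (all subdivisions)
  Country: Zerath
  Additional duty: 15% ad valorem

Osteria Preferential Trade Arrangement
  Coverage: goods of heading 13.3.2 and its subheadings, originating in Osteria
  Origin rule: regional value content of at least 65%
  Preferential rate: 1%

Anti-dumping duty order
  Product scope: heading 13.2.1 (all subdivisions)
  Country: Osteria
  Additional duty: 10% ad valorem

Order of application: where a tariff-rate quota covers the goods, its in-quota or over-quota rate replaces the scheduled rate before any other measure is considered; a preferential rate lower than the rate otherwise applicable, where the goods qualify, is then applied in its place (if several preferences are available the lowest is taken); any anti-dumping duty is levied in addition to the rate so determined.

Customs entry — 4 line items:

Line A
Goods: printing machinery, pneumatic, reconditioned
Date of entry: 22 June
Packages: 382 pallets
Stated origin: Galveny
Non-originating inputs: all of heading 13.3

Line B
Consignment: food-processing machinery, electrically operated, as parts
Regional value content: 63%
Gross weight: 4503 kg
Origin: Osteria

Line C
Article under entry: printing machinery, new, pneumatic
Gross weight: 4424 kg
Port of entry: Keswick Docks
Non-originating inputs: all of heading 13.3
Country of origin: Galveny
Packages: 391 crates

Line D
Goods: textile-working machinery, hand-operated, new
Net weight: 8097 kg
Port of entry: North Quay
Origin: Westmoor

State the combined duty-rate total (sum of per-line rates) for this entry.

Line A: printing → 13.2; pneumatic → 13.2.1; reconditioned → 13.2.1.3. Scheduled 28%. Galveny agreement on 13.2: CTH met → 25% available; preferential 25%. → 25%.
Line B: food-processing → 13.1; electrically operated → 13.1.2; as parts → 13.1.2.1. Scheduled 15%. Osteria agreement on 13.1.1.2: 13.1.2.1 not covered; Osteria agreement on 13.3.2: 13.1.2.1 not covered. → 15%.
Line C: printing → 13.2; pneumatic → 13.2.1; new → 13.2.1.1. Scheduled 25%. Galveny agreement on 13.2: CTH met → 25% available; preference 25% not lower than 25% → no reduction. → 25%.
Line D: textile-working → 13.3; hand-operated → 13.3.2; new → 13.3.2.1. Scheduled 28%. No special measure applies. → 28%.
Sum: 25% + 15% + 25% + 28% = 93%.

93%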